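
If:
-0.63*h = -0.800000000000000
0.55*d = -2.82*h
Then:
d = -6.51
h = 1.27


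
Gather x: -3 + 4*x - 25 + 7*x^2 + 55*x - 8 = 7*x^2 + 59*x - 36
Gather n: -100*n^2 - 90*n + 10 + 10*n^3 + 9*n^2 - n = 10*n^3 - 91*n^2 - 91*n + 10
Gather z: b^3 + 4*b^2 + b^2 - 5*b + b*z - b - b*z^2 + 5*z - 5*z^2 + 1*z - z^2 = b^3 + 5*b^2 - 6*b + z^2*(-b - 6) + z*(b + 6)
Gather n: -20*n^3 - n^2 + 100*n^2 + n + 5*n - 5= -20*n^3 + 99*n^2 + 6*n - 5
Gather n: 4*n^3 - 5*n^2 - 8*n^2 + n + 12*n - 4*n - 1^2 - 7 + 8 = 4*n^3 - 13*n^2 + 9*n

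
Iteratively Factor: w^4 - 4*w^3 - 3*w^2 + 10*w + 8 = (w - 2)*(w^3 - 2*w^2 - 7*w - 4) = (w - 2)*(w + 1)*(w^2 - 3*w - 4) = (w - 4)*(w - 2)*(w + 1)*(w + 1)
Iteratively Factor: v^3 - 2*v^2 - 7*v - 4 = (v + 1)*(v^2 - 3*v - 4) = (v - 4)*(v + 1)*(v + 1)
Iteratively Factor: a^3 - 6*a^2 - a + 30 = (a - 3)*(a^2 - 3*a - 10) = (a - 3)*(a + 2)*(a - 5)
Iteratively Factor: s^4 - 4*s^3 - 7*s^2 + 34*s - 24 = (s - 4)*(s^3 - 7*s + 6) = (s - 4)*(s - 1)*(s^2 + s - 6) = (s - 4)*(s - 1)*(s + 3)*(s - 2)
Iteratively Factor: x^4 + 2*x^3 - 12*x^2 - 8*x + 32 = (x + 4)*(x^3 - 2*x^2 - 4*x + 8) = (x - 2)*(x + 4)*(x^2 - 4) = (x - 2)^2*(x + 4)*(x + 2)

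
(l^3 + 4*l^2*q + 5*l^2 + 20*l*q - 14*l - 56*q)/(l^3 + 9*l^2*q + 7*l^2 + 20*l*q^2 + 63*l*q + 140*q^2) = (l - 2)/(l + 5*q)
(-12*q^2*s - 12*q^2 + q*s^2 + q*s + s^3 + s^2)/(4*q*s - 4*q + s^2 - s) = (-3*q*s - 3*q + s^2 + s)/(s - 1)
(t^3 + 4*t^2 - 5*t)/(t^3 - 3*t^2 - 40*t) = (t - 1)/(t - 8)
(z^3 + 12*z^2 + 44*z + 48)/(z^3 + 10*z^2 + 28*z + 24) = (z + 4)/(z + 2)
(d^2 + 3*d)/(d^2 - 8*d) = (d + 3)/(d - 8)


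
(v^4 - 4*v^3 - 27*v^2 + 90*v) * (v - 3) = v^5 - 7*v^4 - 15*v^3 + 171*v^2 - 270*v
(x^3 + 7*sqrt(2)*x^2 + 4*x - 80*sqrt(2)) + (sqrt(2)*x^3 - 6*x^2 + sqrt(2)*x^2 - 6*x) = x^3 + sqrt(2)*x^3 - 6*x^2 + 8*sqrt(2)*x^2 - 2*x - 80*sqrt(2)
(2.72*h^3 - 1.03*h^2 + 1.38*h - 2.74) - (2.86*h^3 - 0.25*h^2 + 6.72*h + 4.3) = -0.14*h^3 - 0.78*h^2 - 5.34*h - 7.04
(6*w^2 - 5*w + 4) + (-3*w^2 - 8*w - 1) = 3*w^2 - 13*w + 3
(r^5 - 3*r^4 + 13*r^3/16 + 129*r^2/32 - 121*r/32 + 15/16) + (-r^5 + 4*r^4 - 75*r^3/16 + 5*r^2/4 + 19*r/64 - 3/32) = r^4 - 31*r^3/8 + 169*r^2/32 - 223*r/64 + 27/32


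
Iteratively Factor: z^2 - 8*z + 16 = (z - 4)*(z - 4)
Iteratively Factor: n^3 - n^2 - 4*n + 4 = (n - 1)*(n^2 - 4) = (n - 1)*(n + 2)*(n - 2)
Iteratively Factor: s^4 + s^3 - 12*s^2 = (s)*(s^3 + s^2 - 12*s) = s^2*(s^2 + s - 12) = s^2*(s + 4)*(s - 3)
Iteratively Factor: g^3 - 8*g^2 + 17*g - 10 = (g - 5)*(g^2 - 3*g + 2) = (g - 5)*(g - 1)*(g - 2)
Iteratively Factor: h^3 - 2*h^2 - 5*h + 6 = (h - 1)*(h^2 - h - 6) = (h - 3)*(h - 1)*(h + 2)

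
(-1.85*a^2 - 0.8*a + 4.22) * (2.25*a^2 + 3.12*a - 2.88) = -4.1625*a^4 - 7.572*a^3 + 12.327*a^2 + 15.4704*a - 12.1536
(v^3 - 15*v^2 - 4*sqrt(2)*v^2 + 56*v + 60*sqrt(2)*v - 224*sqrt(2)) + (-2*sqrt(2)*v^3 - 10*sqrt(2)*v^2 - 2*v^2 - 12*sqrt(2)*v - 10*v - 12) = -2*sqrt(2)*v^3 + v^3 - 14*sqrt(2)*v^2 - 17*v^2 + 46*v + 48*sqrt(2)*v - 224*sqrt(2) - 12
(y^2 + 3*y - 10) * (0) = 0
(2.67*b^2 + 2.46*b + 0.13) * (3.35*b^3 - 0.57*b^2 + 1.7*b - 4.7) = 8.9445*b^5 + 6.7191*b^4 + 3.5723*b^3 - 8.4411*b^2 - 11.341*b - 0.611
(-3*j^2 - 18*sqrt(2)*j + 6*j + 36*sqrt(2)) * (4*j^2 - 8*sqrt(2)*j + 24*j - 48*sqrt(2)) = -12*j^4 - 48*sqrt(2)*j^3 - 48*j^3 - 192*sqrt(2)*j^2 + 432*j^2 + 576*sqrt(2)*j + 1152*j - 3456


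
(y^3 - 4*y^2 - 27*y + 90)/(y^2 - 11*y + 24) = (y^2 - y - 30)/(y - 8)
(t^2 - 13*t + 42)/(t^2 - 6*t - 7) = (t - 6)/(t + 1)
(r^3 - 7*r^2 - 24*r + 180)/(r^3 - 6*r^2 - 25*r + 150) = (r - 6)/(r - 5)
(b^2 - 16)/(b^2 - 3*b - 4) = (b + 4)/(b + 1)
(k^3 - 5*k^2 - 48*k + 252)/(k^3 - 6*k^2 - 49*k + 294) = (k - 6)/(k - 7)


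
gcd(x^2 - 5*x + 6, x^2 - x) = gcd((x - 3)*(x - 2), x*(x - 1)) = 1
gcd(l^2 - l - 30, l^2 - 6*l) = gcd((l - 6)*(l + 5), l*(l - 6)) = l - 6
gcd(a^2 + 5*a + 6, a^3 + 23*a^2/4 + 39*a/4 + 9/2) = a^2 + 5*a + 6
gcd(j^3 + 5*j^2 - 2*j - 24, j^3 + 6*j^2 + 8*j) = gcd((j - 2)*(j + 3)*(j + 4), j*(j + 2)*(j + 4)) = j + 4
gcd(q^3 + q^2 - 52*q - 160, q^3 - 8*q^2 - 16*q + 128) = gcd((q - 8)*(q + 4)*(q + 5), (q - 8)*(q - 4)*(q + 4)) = q^2 - 4*q - 32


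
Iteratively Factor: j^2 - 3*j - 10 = (j + 2)*(j - 5)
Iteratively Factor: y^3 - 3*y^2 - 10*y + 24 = (y - 4)*(y^2 + y - 6) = (y - 4)*(y + 3)*(y - 2)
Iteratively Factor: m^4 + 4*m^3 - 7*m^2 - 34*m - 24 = (m + 2)*(m^3 + 2*m^2 - 11*m - 12) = (m + 1)*(m + 2)*(m^2 + m - 12) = (m - 3)*(m + 1)*(m + 2)*(m + 4)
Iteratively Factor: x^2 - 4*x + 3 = (x - 1)*(x - 3)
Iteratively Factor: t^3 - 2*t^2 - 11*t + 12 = (t + 3)*(t^2 - 5*t + 4) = (t - 1)*(t + 3)*(t - 4)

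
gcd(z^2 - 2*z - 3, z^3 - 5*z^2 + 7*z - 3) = z - 3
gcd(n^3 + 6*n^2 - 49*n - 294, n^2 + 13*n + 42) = n^2 + 13*n + 42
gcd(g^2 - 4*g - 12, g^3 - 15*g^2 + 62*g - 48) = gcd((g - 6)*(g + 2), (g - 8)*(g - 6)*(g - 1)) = g - 6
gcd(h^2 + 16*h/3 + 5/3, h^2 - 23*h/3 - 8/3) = h + 1/3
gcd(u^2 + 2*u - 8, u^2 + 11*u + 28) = u + 4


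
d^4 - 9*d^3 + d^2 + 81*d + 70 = (d - 7)*(d - 5)*(d + 1)*(d + 2)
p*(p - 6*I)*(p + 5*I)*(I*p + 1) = I*p^4 + 2*p^3 + 29*I*p^2 + 30*p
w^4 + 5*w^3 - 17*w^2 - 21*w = w*(w - 3)*(w + 1)*(w + 7)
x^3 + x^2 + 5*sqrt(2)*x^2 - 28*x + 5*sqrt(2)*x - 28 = (x + 1)*(x - 2*sqrt(2))*(x + 7*sqrt(2))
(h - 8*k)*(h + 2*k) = h^2 - 6*h*k - 16*k^2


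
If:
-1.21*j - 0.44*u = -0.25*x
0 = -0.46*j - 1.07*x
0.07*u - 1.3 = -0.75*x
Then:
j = -2.44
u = 7.32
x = 1.05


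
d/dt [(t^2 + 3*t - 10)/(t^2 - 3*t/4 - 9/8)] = 8*(-30*t^2 + 142*t - 87)/(64*t^4 - 96*t^3 - 108*t^2 + 108*t + 81)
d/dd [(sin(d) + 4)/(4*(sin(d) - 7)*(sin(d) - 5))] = (-8*sin(d) + cos(d)^2 + 82)*cos(d)/(4*(sin(d) - 7)^2*(sin(d) - 5)^2)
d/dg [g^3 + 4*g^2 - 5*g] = 3*g^2 + 8*g - 5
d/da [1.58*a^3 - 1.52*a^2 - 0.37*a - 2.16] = 4.74*a^2 - 3.04*a - 0.37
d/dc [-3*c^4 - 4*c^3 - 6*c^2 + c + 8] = -12*c^3 - 12*c^2 - 12*c + 1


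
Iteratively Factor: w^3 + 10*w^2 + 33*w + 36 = (w + 4)*(w^2 + 6*w + 9) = (w + 3)*(w + 4)*(w + 3)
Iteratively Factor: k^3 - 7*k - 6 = (k + 2)*(k^2 - 2*k - 3) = (k + 1)*(k + 2)*(k - 3)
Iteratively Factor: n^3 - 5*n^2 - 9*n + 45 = (n - 3)*(n^2 - 2*n - 15) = (n - 5)*(n - 3)*(n + 3)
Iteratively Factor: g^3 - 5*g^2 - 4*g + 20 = (g - 2)*(g^2 - 3*g - 10) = (g - 2)*(g + 2)*(g - 5)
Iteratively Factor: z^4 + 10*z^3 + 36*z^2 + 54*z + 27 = (z + 1)*(z^3 + 9*z^2 + 27*z + 27) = (z + 1)*(z + 3)*(z^2 + 6*z + 9) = (z + 1)*(z + 3)^2*(z + 3)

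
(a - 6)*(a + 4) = a^2 - 2*a - 24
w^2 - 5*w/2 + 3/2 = (w - 3/2)*(w - 1)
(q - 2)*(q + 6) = q^2 + 4*q - 12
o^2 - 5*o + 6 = (o - 3)*(o - 2)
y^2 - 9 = (y - 3)*(y + 3)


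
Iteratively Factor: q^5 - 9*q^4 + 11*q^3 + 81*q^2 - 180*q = (q - 4)*(q^4 - 5*q^3 - 9*q^2 + 45*q) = (q - 5)*(q - 4)*(q^3 - 9*q) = q*(q - 5)*(q - 4)*(q^2 - 9) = q*(q - 5)*(q - 4)*(q - 3)*(q + 3)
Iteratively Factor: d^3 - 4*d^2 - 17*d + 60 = (d - 5)*(d^2 + d - 12) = (d - 5)*(d - 3)*(d + 4)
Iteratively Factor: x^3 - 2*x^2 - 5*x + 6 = (x - 1)*(x^2 - x - 6) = (x - 1)*(x + 2)*(x - 3)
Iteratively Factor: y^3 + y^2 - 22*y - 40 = (y + 4)*(y^2 - 3*y - 10) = (y + 2)*(y + 4)*(y - 5)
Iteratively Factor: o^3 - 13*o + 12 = (o - 3)*(o^2 + 3*o - 4) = (o - 3)*(o + 4)*(o - 1)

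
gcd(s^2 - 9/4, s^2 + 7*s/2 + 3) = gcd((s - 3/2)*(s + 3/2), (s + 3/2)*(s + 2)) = s + 3/2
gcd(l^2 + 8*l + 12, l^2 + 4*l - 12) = l + 6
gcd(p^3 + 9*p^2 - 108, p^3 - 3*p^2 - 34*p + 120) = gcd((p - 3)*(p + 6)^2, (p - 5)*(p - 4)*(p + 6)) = p + 6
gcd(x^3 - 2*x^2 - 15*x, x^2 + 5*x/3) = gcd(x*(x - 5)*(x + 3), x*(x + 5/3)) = x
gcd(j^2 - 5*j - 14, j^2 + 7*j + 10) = j + 2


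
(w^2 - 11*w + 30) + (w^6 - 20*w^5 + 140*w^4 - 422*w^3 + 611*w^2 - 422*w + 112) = w^6 - 20*w^5 + 140*w^4 - 422*w^3 + 612*w^2 - 433*w + 142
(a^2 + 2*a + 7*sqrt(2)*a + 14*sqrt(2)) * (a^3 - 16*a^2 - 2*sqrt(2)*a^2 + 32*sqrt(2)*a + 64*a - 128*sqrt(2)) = a^5 - 14*a^4 + 5*sqrt(2)*a^4 - 70*sqrt(2)*a^3 + 4*a^3 + 160*sqrt(2)*a^2 + 520*a^2 - 896*a + 640*sqrt(2)*a - 3584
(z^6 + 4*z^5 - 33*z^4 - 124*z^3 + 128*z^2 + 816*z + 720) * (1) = z^6 + 4*z^5 - 33*z^4 - 124*z^3 + 128*z^2 + 816*z + 720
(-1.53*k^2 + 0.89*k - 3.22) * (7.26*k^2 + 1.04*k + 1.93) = -11.1078*k^4 + 4.8702*k^3 - 25.4045*k^2 - 1.6311*k - 6.2146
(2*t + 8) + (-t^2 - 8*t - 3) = -t^2 - 6*t + 5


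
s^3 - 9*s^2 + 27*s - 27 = (s - 3)^3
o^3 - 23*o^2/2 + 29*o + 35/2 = (o - 7)*(o - 5)*(o + 1/2)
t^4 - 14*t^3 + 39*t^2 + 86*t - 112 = (t - 8)*(t - 7)*(t - 1)*(t + 2)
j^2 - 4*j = j*(j - 4)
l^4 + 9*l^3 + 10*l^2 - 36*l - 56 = (l - 2)*(l + 2)^2*(l + 7)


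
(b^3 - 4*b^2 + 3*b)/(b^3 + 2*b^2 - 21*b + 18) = b/(b + 6)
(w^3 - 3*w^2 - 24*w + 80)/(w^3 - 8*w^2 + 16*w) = (w + 5)/w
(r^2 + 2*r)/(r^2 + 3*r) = (r + 2)/(r + 3)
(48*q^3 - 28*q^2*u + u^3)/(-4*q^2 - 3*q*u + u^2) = (-12*q^2 + 4*q*u + u^2)/(q + u)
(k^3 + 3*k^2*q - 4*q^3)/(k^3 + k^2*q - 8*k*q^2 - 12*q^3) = (-k + q)/(-k + 3*q)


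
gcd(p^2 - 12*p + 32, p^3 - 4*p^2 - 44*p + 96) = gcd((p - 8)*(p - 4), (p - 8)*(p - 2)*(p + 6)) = p - 8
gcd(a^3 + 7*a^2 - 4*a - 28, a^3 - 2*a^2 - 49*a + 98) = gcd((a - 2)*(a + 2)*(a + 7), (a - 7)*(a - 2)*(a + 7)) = a^2 + 5*a - 14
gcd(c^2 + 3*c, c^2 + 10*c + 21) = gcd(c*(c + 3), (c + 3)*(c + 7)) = c + 3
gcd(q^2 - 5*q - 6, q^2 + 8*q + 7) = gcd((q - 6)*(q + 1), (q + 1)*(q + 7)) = q + 1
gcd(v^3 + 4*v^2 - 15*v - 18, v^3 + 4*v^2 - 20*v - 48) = v + 6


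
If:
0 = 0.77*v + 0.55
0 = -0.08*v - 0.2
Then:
No Solution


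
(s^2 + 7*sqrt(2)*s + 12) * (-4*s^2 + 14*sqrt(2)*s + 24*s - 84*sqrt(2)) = -4*s^4 - 14*sqrt(2)*s^3 + 24*s^3 + 84*sqrt(2)*s^2 + 148*s^2 - 888*s + 168*sqrt(2)*s - 1008*sqrt(2)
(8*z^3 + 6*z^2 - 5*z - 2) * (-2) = -16*z^3 - 12*z^2 + 10*z + 4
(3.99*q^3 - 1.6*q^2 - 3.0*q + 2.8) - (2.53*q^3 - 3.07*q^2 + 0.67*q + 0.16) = 1.46*q^3 + 1.47*q^2 - 3.67*q + 2.64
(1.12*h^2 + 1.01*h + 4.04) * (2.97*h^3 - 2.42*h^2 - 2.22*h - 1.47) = 3.3264*h^5 + 0.2893*h^4 + 7.0682*h^3 - 13.6654*h^2 - 10.4535*h - 5.9388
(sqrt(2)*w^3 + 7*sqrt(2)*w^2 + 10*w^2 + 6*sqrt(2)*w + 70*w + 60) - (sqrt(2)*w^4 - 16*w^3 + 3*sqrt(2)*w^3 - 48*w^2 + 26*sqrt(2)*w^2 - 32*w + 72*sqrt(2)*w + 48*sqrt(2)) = -sqrt(2)*w^4 - 2*sqrt(2)*w^3 + 16*w^3 - 19*sqrt(2)*w^2 + 58*w^2 - 66*sqrt(2)*w + 102*w - 48*sqrt(2) + 60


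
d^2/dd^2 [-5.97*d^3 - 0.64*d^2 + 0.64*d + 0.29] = -35.82*d - 1.28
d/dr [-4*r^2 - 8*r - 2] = -8*r - 8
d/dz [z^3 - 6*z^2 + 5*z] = 3*z^2 - 12*z + 5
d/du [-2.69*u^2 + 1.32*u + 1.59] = 1.32 - 5.38*u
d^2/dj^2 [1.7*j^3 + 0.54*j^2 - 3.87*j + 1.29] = 10.2*j + 1.08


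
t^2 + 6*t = t*(t + 6)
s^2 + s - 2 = (s - 1)*(s + 2)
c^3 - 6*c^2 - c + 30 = (c - 5)*(c - 3)*(c + 2)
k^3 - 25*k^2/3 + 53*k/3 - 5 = (k - 5)*(k - 3)*(k - 1/3)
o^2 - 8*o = o*(o - 8)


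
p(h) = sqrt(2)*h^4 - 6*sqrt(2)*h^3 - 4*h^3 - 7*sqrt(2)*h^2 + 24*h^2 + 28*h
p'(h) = 4*sqrt(2)*h^3 - 18*sqrt(2)*h^2 - 12*h^2 - 14*sqrt(2)*h + 48*h + 28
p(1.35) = 37.48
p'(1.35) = 11.73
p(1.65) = 38.99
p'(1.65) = -2.03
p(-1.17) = 9.19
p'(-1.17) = -65.33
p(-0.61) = -8.80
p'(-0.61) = -4.42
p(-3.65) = 943.78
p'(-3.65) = -849.02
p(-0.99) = -0.43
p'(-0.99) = -42.12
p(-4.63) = 2061.72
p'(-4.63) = -1466.97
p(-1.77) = 77.73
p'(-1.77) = -170.63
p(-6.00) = 4869.26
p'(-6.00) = -2711.50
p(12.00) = 10117.04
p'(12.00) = 4747.81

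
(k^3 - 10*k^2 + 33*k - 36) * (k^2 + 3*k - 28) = k^5 - 7*k^4 - 25*k^3 + 343*k^2 - 1032*k + 1008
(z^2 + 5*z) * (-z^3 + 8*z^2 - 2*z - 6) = -z^5 + 3*z^4 + 38*z^3 - 16*z^2 - 30*z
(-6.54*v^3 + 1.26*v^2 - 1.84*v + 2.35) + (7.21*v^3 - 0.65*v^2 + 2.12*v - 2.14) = 0.67*v^3 + 0.61*v^2 + 0.28*v + 0.21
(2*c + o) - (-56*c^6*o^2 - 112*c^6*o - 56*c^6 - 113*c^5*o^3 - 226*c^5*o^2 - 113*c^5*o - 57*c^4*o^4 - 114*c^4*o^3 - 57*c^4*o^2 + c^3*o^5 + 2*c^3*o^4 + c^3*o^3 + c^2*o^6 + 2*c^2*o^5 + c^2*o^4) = 56*c^6*o^2 + 112*c^6*o + 56*c^6 + 113*c^5*o^3 + 226*c^5*o^2 + 113*c^5*o + 57*c^4*o^4 + 114*c^4*o^3 + 57*c^4*o^2 - c^3*o^5 - 2*c^3*o^4 - c^3*o^3 - c^2*o^6 - 2*c^2*o^5 - c^2*o^4 + 2*c + o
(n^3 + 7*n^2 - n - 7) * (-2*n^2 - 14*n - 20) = -2*n^5 - 28*n^4 - 116*n^3 - 112*n^2 + 118*n + 140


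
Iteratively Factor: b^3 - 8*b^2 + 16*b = (b - 4)*(b^2 - 4*b) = b*(b - 4)*(b - 4)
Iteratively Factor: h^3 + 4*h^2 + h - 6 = (h - 1)*(h^2 + 5*h + 6) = (h - 1)*(h + 2)*(h + 3)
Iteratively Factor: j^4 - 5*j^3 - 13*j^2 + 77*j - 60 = (j + 4)*(j^3 - 9*j^2 + 23*j - 15) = (j - 3)*(j + 4)*(j^2 - 6*j + 5) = (j - 3)*(j - 1)*(j + 4)*(j - 5)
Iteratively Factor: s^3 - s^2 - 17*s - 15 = (s + 1)*(s^2 - 2*s - 15) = (s + 1)*(s + 3)*(s - 5)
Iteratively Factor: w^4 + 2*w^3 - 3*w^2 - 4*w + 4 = (w + 2)*(w^3 - 3*w + 2) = (w + 2)^2*(w^2 - 2*w + 1) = (w - 1)*(w + 2)^2*(w - 1)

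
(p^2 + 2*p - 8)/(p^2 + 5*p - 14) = (p + 4)/(p + 7)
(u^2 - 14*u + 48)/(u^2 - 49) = (u^2 - 14*u + 48)/(u^2 - 49)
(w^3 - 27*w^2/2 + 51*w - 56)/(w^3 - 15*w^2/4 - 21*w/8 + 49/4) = 4*(w - 8)/(4*w + 7)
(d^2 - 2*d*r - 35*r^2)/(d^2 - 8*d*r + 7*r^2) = (-d - 5*r)/(-d + r)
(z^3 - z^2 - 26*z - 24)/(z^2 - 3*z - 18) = (z^2 + 5*z + 4)/(z + 3)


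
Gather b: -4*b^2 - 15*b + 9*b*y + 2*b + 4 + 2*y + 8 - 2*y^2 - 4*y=-4*b^2 + b*(9*y - 13) - 2*y^2 - 2*y + 12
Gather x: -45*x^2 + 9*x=-45*x^2 + 9*x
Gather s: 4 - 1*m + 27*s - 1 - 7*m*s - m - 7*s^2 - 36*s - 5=-2*m - 7*s^2 + s*(-7*m - 9) - 2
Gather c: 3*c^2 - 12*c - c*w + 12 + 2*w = 3*c^2 + c*(-w - 12) + 2*w + 12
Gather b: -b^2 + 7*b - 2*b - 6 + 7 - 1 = -b^2 + 5*b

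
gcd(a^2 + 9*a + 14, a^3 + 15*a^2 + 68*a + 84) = a^2 + 9*a + 14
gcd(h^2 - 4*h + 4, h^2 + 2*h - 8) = h - 2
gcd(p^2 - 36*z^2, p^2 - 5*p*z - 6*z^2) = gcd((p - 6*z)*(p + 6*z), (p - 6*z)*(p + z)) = -p + 6*z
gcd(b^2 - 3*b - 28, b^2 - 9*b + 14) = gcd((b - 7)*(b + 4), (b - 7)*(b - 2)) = b - 7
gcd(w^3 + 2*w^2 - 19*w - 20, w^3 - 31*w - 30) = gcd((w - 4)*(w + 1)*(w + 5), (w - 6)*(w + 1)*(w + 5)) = w^2 + 6*w + 5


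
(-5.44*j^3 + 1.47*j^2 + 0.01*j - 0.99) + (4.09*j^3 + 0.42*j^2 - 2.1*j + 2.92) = -1.35*j^3 + 1.89*j^2 - 2.09*j + 1.93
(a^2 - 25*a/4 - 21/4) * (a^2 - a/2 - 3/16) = a^4 - 27*a^3/4 - 37*a^2/16 + 243*a/64 + 63/64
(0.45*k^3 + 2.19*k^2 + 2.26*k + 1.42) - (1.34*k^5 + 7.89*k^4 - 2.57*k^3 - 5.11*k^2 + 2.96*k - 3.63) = -1.34*k^5 - 7.89*k^4 + 3.02*k^3 + 7.3*k^2 - 0.7*k + 5.05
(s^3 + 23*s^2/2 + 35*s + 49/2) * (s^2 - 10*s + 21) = s^5 + 3*s^4/2 - 59*s^3 - 84*s^2 + 490*s + 1029/2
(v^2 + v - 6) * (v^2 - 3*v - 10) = v^4 - 2*v^3 - 19*v^2 + 8*v + 60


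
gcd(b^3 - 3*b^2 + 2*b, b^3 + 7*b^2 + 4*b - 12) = b - 1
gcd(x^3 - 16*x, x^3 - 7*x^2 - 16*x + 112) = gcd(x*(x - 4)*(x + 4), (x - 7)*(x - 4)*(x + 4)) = x^2 - 16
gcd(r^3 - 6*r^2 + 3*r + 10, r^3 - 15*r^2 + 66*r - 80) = r^2 - 7*r + 10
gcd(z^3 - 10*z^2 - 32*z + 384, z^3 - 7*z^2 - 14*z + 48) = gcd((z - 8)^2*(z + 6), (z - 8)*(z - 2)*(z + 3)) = z - 8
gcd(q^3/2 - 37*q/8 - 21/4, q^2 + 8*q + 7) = 1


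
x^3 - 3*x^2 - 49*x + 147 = (x - 7)*(x - 3)*(x + 7)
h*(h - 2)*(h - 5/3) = h^3 - 11*h^2/3 + 10*h/3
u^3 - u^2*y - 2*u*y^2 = u*(u - 2*y)*(u + y)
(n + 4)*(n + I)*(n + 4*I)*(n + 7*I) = n^4 + 4*n^3 + 12*I*n^3 - 39*n^2 + 48*I*n^2 - 156*n - 28*I*n - 112*I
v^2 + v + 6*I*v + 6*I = (v + 1)*(v + 6*I)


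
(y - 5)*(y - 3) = y^2 - 8*y + 15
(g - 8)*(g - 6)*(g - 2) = g^3 - 16*g^2 + 76*g - 96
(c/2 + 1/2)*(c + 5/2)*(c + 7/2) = c^3/2 + 7*c^2/2 + 59*c/8 + 35/8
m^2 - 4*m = m*(m - 4)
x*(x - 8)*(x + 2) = x^3 - 6*x^2 - 16*x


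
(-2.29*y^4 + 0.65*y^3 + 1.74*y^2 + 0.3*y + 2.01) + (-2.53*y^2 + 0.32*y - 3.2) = -2.29*y^4 + 0.65*y^3 - 0.79*y^2 + 0.62*y - 1.19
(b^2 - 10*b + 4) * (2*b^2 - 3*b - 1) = 2*b^4 - 23*b^3 + 37*b^2 - 2*b - 4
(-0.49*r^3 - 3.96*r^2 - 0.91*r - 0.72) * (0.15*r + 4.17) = -0.0735*r^4 - 2.6373*r^3 - 16.6497*r^2 - 3.9027*r - 3.0024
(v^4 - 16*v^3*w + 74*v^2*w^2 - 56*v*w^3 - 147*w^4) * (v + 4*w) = v^5 - 12*v^4*w + 10*v^3*w^2 + 240*v^2*w^3 - 371*v*w^4 - 588*w^5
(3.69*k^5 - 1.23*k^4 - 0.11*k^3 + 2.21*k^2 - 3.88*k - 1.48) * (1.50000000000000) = 5.535*k^5 - 1.845*k^4 - 0.165*k^3 + 3.315*k^2 - 5.82*k - 2.22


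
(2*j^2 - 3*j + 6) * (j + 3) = 2*j^3 + 3*j^2 - 3*j + 18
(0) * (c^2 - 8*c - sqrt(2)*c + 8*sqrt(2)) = 0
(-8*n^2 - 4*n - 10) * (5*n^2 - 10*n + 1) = -40*n^4 + 60*n^3 - 18*n^2 + 96*n - 10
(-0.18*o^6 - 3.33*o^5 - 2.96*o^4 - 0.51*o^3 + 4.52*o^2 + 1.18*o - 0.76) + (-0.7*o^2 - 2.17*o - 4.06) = -0.18*o^6 - 3.33*o^5 - 2.96*o^4 - 0.51*o^3 + 3.82*o^2 - 0.99*o - 4.82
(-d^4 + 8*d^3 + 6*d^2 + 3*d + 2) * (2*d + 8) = -2*d^5 + 8*d^4 + 76*d^3 + 54*d^2 + 28*d + 16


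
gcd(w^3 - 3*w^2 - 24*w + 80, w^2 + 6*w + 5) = w + 5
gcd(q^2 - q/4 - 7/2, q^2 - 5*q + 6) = q - 2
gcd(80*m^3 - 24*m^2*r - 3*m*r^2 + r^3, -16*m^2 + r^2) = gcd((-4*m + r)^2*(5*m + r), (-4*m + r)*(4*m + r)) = -4*m + r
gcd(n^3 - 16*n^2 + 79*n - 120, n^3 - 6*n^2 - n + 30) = n^2 - 8*n + 15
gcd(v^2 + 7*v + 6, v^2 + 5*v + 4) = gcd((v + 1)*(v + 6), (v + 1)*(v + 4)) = v + 1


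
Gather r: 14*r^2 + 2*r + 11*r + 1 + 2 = 14*r^2 + 13*r + 3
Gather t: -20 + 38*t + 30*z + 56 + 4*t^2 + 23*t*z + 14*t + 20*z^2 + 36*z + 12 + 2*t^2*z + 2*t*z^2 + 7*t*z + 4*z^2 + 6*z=t^2*(2*z + 4) + t*(2*z^2 + 30*z + 52) + 24*z^2 + 72*z + 48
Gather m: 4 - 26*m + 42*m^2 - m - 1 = 42*m^2 - 27*m + 3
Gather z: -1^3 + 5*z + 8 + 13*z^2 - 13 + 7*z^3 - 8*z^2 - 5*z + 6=7*z^3 + 5*z^2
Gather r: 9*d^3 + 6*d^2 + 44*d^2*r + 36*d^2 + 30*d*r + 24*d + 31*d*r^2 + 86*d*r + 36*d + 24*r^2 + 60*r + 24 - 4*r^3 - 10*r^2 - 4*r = 9*d^3 + 42*d^2 + 60*d - 4*r^3 + r^2*(31*d + 14) + r*(44*d^2 + 116*d + 56) + 24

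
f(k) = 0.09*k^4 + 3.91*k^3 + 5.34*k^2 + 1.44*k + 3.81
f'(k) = 0.36*k^3 + 11.73*k^2 + 10.68*k + 1.44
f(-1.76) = -2.64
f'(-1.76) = 17.02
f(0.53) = 6.66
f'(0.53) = 10.45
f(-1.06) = 3.74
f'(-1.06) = 2.87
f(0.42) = 5.65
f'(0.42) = 8.02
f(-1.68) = -1.36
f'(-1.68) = 14.90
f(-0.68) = 4.09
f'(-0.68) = -0.51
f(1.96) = 57.92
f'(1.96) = 70.15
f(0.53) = 6.66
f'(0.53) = 10.45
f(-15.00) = -7456.29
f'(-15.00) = 1265.49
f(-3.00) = -50.73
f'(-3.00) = 65.25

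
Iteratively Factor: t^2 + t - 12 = (t + 4)*(t - 3)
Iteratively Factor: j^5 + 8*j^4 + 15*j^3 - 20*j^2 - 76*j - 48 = (j - 2)*(j^4 + 10*j^3 + 35*j^2 + 50*j + 24) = (j - 2)*(j + 2)*(j^3 + 8*j^2 + 19*j + 12) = (j - 2)*(j + 1)*(j + 2)*(j^2 + 7*j + 12) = (j - 2)*(j + 1)*(j + 2)*(j + 3)*(j + 4)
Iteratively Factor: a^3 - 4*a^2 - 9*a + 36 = (a - 4)*(a^2 - 9) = (a - 4)*(a - 3)*(a + 3)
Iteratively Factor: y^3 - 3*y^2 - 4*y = (y + 1)*(y^2 - 4*y) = (y - 4)*(y + 1)*(y)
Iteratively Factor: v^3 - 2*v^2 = (v)*(v^2 - 2*v) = v*(v - 2)*(v)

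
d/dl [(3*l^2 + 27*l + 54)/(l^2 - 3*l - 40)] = 6*(-6*l^2 - 58*l - 153)/(l^4 - 6*l^3 - 71*l^2 + 240*l + 1600)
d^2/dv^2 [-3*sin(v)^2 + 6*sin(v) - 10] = -6*sin(v) - 6*cos(2*v)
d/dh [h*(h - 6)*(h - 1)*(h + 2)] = 4*h^3 - 15*h^2 - 16*h + 12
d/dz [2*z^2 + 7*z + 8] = 4*z + 7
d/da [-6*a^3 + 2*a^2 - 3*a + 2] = -18*a^2 + 4*a - 3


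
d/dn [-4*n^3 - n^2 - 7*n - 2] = -12*n^2 - 2*n - 7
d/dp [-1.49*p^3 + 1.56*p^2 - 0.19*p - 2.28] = -4.47*p^2 + 3.12*p - 0.19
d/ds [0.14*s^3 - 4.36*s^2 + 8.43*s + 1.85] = 0.42*s^2 - 8.72*s + 8.43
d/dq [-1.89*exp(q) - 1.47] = -1.89*exp(q)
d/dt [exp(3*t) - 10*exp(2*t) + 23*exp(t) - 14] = (3*exp(2*t) - 20*exp(t) + 23)*exp(t)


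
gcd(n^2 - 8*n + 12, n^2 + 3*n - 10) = n - 2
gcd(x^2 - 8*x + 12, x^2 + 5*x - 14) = x - 2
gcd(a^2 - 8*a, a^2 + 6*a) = a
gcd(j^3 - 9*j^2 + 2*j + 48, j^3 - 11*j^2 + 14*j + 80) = j^2 - 6*j - 16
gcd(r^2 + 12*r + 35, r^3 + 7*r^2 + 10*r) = r + 5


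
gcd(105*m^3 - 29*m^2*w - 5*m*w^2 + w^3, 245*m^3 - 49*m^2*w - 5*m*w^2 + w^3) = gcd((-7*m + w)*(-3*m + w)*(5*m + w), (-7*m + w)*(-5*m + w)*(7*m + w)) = -7*m + w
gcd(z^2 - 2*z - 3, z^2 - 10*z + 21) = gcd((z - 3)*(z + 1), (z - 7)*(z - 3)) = z - 3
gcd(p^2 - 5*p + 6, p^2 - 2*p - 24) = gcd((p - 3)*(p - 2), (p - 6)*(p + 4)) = 1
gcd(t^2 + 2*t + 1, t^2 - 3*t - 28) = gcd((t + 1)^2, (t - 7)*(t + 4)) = 1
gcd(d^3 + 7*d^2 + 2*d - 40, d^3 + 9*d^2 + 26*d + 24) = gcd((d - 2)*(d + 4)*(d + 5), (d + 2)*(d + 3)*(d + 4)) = d + 4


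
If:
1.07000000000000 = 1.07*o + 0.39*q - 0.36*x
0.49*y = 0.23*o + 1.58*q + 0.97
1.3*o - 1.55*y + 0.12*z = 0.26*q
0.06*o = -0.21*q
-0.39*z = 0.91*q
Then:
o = 1.42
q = -0.41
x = 0.82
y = 1.34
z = 0.95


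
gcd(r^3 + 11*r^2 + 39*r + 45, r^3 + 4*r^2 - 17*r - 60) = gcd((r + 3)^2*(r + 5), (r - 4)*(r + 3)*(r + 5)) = r^2 + 8*r + 15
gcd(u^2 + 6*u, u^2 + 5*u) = u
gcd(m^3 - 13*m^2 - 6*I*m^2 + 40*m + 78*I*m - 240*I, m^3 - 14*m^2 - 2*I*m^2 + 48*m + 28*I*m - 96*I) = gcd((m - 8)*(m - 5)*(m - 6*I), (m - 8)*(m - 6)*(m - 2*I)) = m - 8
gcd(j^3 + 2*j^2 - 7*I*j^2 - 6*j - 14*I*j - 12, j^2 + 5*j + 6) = j + 2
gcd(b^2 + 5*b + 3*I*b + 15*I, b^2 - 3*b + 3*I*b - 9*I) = b + 3*I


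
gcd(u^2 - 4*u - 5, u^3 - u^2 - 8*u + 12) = 1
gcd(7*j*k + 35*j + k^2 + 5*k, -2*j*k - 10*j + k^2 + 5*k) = k + 5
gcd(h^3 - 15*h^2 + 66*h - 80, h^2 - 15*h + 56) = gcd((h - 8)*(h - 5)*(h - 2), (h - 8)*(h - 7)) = h - 8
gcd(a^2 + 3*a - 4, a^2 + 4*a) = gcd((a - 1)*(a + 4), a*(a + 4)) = a + 4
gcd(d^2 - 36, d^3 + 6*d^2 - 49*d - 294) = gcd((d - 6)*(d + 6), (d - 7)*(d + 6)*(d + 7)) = d + 6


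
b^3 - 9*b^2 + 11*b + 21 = (b - 7)*(b - 3)*(b + 1)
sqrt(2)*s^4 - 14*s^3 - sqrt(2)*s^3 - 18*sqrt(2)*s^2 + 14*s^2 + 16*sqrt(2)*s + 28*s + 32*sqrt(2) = (s - 2)*(s - 8*sqrt(2))*(s + sqrt(2))*(sqrt(2)*s + sqrt(2))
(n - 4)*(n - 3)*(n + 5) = n^3 - 2*n^2 - 23*n + 60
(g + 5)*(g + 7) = g^2 + 12*g + 35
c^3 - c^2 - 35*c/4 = c*(c - 7/2)*(c + 5/2)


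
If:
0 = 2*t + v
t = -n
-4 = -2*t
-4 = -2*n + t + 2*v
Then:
No Solution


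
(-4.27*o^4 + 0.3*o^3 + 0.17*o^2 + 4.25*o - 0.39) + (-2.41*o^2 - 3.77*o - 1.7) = -4.27*o^4 + 0.3*o^3 - 2.24*o^2 + 0.48*o - 2.09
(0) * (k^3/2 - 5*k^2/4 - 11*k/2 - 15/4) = 0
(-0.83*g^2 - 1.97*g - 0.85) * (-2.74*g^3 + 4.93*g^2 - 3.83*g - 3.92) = 2.2742*g^5 + 1.3059*g^4 - 4.2042*g^3 + 6.6082*g^2 + 10.9779*g + 3.332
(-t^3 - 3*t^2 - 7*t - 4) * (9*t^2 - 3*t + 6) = -9*t^5 - 24*t^4 - 60*t^3 - 33*t^2 - 30*t - 24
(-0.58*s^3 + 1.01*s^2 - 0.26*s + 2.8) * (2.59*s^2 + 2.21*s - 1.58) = -1.5022*s^5 + 1.3341*s^4 + 2.4751*s^3 + 5.0816*s^2 + 6.5988*s - 4.424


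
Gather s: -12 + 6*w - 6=6*w - 18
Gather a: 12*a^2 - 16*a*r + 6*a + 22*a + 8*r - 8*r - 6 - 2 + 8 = 12*a^2 + a*(28 - 16*r)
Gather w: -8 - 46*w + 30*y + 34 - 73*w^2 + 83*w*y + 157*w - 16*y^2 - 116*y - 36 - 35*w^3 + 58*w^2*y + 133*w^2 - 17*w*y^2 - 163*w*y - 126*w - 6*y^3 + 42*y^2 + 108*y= -35*w^3 + w^2*(58*y + 60) + w*(-17*y^2 - 80*y - 15) - 6*y^3 + 26*y^2 + 22*y - 10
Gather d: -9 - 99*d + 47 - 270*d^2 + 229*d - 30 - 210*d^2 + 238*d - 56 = -480*d^2 + 368*d - 48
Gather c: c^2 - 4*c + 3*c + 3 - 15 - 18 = c^2 - c - 30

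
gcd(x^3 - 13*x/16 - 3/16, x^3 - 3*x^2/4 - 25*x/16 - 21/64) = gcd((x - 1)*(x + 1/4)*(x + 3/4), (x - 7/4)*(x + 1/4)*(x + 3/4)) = x^2 + x + 3/16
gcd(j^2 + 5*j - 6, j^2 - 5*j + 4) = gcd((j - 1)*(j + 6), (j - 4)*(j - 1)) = j - 1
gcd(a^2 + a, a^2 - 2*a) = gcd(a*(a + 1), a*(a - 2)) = a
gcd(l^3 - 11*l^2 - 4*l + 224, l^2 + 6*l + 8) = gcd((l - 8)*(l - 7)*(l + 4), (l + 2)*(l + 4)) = l + 4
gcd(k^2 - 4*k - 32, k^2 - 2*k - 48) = k - 8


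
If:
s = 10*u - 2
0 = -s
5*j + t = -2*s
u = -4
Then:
No Solution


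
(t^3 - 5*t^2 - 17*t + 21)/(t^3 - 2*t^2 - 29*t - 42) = (t - 1)/(t + 2)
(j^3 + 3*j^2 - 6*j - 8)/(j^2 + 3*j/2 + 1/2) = 2*(j^2 + 2*j - 8)/(2*j + 1)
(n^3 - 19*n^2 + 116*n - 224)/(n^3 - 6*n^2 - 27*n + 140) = (n - 8)/(n + 5)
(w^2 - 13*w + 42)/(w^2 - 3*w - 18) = (w - 7)/(w + 3)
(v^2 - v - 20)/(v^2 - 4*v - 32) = (v - 5)/(v - 8)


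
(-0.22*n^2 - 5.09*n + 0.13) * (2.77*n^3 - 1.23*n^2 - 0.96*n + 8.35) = -0.6094*n^5 - 13.8287*n^4 + 6.832*n^3 + 2.8895*n^2 - 42.6263*n + 1.0855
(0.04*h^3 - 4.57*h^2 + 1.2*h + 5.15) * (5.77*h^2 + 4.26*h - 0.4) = 0.2308*h^5 - 26.1985*h^4 - 12.5602*h^3 + 36.6555*h^2 + 21.459*h - 2.06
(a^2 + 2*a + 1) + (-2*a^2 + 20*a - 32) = -a^2 + 22*a - 31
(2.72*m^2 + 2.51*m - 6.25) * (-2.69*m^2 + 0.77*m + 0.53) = -7.3168*m^4 - 4.6575*m^3 + 20.1868*m^2 - 3.4822*m - 3.3125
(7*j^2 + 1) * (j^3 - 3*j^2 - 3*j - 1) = 7*j^5 - 21*j^4 - 20*j^3 - 10*j^2 - 3*j - 1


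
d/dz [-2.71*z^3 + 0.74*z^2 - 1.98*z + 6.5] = -8.13*z^2 + 1.48*z - 1.98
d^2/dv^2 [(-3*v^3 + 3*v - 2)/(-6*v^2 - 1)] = 6*(-42*v^3 + 72*v^2 + 21*v - 4)/(216*v^6 + 108*v^4 + 18*v^2 + 1)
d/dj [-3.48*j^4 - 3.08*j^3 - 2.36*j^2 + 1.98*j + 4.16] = -13.92*j^3 - 9.24*j^2 - 4.72*j + 1.98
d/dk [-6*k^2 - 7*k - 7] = -12*k - 7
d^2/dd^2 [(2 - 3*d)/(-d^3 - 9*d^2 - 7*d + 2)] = 2*((3*d - 2)*(3*d^2 + 18*d + 7)^2 - 3*(3*d^2 + 18*d + (d + 3)*(3*d - 2) + 7)*(d^3 + 9*d^2 + 7*d - 2))/(d^3 + 9*d^2 + 7*d - 2)^3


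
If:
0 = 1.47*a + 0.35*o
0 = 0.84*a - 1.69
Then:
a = 2.01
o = -8.45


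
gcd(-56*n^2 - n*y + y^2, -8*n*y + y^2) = -8*n + y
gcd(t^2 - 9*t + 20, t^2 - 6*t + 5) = t - 5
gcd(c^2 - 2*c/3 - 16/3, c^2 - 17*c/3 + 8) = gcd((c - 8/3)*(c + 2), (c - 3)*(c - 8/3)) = c - 8/3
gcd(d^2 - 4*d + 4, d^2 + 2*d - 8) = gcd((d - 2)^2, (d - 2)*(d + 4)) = d - 2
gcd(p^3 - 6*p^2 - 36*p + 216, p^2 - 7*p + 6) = p - 6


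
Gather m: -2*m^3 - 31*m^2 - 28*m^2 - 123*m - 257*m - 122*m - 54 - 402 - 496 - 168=-2*m^3 - 59*m^2 - 502*m - 1120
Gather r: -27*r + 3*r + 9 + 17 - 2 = 24 - 24*r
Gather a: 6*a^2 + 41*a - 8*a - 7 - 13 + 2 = 6*a^2 + 33*a - 18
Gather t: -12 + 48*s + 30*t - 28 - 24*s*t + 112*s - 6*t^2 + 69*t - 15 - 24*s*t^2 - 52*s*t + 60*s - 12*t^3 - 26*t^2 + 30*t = 220*s - 12*t^3 + t^2*(-24*s - 32) + t*(129 - 76*s) - 55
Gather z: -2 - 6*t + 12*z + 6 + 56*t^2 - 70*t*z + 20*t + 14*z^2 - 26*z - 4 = 56*t^2 + 14*t + 14*z^2 + z*(-70*t - 14)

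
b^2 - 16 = (b - 4)*(b + 4)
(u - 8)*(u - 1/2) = u^2 - 17*u/2 + 4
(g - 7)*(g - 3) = g^2 - 10*g + 21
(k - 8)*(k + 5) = k^2 - 3*k - 40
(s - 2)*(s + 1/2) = s^2 - 3*s/2 - 1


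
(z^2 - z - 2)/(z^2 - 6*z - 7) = (z - 2)/(z - 7)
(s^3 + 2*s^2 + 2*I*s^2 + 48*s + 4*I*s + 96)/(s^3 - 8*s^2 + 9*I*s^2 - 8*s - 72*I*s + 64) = (s^2 + s*(2 - 6*I) - 12*I)/(s^2 + s*(-8 + I) - 8*I)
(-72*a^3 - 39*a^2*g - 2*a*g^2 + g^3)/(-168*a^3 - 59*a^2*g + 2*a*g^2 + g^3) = (3*a + g)/(7*a + g)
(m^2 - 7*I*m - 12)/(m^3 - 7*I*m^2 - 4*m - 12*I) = (-m^2 + 7*I*m + 12)/(-m^3 + 7*I*m^2 + 4*m + 12*I)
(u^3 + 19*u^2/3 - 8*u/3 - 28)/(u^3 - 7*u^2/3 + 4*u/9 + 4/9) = 3*(3*u^2 + 25*u + 42)/(9*u^2 - 3*u - 2)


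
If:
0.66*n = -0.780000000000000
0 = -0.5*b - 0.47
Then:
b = -0.94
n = -1.18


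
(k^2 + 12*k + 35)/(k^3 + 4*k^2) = (k^2 + 12*k + 35)/(k^2*(k + 4))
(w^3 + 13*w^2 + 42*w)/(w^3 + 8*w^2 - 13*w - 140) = w*(w + 6)/(w^2 + w - 20)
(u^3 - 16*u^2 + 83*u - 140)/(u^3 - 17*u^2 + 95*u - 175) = (u - 4)/(u - 5)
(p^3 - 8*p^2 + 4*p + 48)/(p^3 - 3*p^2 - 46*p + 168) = (p + 2)/(p + 7)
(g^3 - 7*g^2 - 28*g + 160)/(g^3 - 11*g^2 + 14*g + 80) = (g^2 + g - 20)/(g^2 - 3*g - 10)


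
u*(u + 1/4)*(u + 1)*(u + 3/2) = u^4 + 11*u^3/4 + 17*u^2/8 + 3*u/8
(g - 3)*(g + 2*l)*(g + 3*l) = g^3 + 5*g^2*l - 3*g^2 + 6*g*l^2 - 15*g*l - 18*l^2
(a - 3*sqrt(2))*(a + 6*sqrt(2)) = a^2 + 3*sqrt(2)*a - 36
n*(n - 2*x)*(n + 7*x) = n^3 + 5*n^2*x - 14*n*x^2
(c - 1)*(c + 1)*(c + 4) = c^3 + 4*c^2 - c - 4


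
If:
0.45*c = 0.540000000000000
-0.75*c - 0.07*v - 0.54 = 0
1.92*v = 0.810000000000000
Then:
No Solution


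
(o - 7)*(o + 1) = o^2 - 6*o - 7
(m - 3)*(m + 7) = m^2 + 4*m - 21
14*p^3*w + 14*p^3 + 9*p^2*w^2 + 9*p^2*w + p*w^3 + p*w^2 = (2*p + w)*(7*p + w)*(p*w + p)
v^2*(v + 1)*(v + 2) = v^4 + 3*v^3 + 2*v^2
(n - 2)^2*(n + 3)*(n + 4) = n^4 + 3*n^3 - 12*n^2 - 20*n + 48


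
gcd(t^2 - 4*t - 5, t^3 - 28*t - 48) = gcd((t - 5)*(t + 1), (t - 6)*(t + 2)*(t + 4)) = 1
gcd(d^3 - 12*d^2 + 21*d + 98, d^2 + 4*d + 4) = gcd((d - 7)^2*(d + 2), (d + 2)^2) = d + 2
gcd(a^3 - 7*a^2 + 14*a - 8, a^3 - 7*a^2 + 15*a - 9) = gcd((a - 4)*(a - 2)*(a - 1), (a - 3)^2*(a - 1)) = a - 1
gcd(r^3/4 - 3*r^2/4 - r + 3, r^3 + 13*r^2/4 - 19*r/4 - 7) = 1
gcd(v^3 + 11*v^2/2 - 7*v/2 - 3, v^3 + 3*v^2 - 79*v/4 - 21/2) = v^2 + 13*v/2 + 3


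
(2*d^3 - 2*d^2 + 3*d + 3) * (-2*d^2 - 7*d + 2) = -4*d^5 - 10*d^4 + 12*d^3 - 31*d^2 - 15*d + 6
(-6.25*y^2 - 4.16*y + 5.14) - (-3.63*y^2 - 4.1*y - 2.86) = -2.62*y^2 - 0.0600000000000005*y + 8.0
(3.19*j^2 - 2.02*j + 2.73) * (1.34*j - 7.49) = 4.2746*j^3 - 26.5999*j^2 + 18.788*j - 20.4477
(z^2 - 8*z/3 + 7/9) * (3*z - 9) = 3*z^3 - 17*z^2 + 79*z/3 - 7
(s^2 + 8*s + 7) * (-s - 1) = -s^3 - 9*s^2 - 15*s - 7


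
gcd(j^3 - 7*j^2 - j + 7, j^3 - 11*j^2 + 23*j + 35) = j^2 - 6*j - 7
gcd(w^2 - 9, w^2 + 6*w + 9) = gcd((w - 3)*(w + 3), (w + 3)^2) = w + 3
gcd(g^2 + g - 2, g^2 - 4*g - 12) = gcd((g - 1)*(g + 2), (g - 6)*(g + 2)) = g + 2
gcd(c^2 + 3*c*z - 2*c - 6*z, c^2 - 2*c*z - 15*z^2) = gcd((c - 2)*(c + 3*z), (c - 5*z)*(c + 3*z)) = c + 3*z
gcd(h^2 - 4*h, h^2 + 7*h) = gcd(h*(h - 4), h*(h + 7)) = h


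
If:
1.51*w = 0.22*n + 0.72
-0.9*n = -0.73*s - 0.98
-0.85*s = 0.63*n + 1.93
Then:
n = -0.47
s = -1.92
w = 0.41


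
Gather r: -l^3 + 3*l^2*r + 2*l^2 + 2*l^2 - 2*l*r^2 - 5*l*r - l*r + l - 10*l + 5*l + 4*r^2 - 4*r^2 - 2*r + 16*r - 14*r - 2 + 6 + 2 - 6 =-l^3 + 4*l^2 - 2*l*r^2 - 4*l + r*(3*l^2 - 6*l)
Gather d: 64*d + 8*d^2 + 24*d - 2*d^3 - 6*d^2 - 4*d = -2*d^3 + 2*d^2 + 84*d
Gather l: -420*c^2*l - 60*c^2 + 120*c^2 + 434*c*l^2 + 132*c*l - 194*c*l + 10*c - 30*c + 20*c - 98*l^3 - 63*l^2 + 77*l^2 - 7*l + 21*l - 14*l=60*c^2 - 98*l^3 + l^2*(434*c + 14) + l*(-420*c^2 - 62*c)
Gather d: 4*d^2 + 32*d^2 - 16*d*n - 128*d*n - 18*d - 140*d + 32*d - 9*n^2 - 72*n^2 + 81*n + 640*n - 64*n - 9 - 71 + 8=36*d^2 + d*(-144*n - 126) - 81*n^2 + 657*n - 72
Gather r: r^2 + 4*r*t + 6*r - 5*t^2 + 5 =r^2 + r*(4*t + 6) - 5*t^2 + 5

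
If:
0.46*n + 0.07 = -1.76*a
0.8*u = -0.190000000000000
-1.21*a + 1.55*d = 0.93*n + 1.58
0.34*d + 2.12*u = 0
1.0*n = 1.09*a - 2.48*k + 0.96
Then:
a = -0.36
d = 1.48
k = -0.27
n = 1.24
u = -0.24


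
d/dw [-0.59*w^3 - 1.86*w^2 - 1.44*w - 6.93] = -1.77*w^2 - 3.72*w - 1.44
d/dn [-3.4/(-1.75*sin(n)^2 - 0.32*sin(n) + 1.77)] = -(11.9*sin(n) + 1.088)*cos(n)/(1.75*sin(n)^2 + 0.32*sin(n) - 1.77)^2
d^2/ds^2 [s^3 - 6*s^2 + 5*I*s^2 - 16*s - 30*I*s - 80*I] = 6*s - 12 + 10*I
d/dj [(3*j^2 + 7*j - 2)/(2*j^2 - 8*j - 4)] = (-19*j^2 - 8*j - 22)/(2*(j^4 - 8*j^3 + 12*j^2 + 16*j + 4))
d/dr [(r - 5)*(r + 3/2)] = 2*r - 7/2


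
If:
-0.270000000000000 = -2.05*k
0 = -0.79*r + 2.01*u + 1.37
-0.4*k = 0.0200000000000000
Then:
No Solution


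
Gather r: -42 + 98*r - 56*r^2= -56*r^2 + 98*r - 42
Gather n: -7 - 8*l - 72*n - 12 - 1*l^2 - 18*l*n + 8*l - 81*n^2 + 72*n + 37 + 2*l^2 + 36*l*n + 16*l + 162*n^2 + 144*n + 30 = l^2 + 16*l + 81*n^2 + n*(18*l + 144) + 48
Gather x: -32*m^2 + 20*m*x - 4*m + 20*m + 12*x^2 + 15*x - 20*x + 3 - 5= -32*m^2 + 16*m + 12*x^2 + x*(20*m - 5) - 2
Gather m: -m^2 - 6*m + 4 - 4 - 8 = -m^2 - 6*m - 8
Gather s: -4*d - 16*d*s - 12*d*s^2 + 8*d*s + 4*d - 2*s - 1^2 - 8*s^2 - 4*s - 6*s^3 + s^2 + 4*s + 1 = -6*s^3 + s^2*(-12*d - 7) + s*(-8*d - 2)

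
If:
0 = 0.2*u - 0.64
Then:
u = 3.20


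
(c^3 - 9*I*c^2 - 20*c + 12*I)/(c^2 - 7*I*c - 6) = c - 2*I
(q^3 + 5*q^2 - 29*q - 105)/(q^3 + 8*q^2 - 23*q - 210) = (q + 3)/(q + 6)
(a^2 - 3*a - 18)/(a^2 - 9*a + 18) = (a + 3)/(a - 3)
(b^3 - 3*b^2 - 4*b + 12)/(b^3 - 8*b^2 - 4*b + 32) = (b - 3)/(b - 8)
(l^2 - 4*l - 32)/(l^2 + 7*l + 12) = (l - 8)/(l + 3)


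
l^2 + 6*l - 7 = (l - 1)*(l + 7)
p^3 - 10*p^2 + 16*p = p*(p - 8)*(p - 2)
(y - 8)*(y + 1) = y^2 - 7*y - 8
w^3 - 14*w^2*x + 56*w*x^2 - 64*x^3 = (w - 8*x)*(w - 4*x)*(w - 2*x)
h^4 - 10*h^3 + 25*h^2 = h^2*(h - 5)^2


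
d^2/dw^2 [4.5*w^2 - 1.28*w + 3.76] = 9.00000000000000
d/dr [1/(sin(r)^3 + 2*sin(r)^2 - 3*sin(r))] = (-4/tan(r) + 3*cos(r)^3/sin(r)^2)/((sin(r) - 1)^2*(sin(r) + 3)^2)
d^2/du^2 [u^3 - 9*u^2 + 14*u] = 6*u - 18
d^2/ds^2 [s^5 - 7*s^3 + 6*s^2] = 20*s^3 - 42*s + 12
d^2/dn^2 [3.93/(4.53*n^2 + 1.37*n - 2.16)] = (-161.294274*n^2 - 48.779946*n + 3.93*(9.06*n + 1.37)*(18.12*n + 2.74) + 76.908528)/(4.53*n^2 + 1.37*n - 2.16)^3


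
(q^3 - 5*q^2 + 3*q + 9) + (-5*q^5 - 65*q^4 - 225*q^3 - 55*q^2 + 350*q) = -5*q^5 - 65*q^4 - 224*q^3 - 60*q^2 + 353*q + 9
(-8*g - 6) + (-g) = -9*g - 6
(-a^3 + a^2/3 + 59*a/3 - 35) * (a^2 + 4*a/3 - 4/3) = -a^5 - a^4 + 193*a^3/9 - 83*a^2/9 - 656*a/9 + 140/3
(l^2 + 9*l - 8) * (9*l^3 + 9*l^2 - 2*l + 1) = 9*l^5 + 90*l^4 + 7*l^3 - 89*l^2 + 25*l - 8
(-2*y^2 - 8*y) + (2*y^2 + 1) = 1 - 8*y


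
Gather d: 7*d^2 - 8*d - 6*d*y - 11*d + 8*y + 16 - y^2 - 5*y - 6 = 7*d^2 + d*(-6*y - 19) - y^2 + 3*y + 10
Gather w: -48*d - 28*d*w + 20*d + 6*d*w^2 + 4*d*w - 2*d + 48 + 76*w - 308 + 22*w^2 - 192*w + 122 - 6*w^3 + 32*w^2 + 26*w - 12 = -30*d - 6*w^3 + w^2*(6*d + 54) + w*(-24*d - 90) - 150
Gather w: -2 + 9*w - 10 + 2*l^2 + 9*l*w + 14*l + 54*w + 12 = 2*l^2 + 14*l + w*(9*l + 63)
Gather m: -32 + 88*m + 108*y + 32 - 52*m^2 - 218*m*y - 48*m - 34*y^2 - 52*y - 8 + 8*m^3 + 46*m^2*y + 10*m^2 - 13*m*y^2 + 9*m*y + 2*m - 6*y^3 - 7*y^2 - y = 8*m^3 + m^2*(46*y - 42) + m*(-13*y^2 - 209*y + 42) - 6*y^3 - 41*y^2 + 55*y - 8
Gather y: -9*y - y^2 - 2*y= -y^2 - 11*y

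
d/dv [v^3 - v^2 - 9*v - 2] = 3*v^2 - 2*v - 9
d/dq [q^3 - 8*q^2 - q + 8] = 3*q^2 - 16*q - 1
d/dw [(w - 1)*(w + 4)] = 2*w + 3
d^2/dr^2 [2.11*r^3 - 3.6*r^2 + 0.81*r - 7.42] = 12.66*r - 7.2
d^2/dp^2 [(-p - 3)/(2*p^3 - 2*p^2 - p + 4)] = 2*(-(p + 3)*(-6*p^2 + 4*p + 1)^2 + (6*p^2 - 4*p + 2*(p + 3)*(3*p - 1) - 1)*(2*p^3 - 2*p^2 - p + 4))/(2*p^3 - 2*p^2 - p + 4)^3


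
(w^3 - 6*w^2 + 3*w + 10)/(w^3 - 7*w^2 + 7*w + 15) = (w - 2)/(w - 3)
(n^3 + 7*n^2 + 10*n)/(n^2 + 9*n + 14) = n*(n + 5)/(n + 7)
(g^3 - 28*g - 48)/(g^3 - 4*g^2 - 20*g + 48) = (g + 2)/(g - 2)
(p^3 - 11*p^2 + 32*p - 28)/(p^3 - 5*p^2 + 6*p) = (p^2 - 9*p + 14)/(p*(p - 3))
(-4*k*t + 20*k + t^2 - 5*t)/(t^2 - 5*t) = (-4*k + t)/t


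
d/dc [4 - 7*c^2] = -14*c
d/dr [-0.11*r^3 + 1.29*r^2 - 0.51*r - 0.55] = -0.33*r^2 + 2.58*r - 0.51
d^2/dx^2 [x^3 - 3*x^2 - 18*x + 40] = 6*x - 6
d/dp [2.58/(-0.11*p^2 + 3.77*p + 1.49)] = (0.5676*p - 9.7266)/(-0.11*p^2 + 3.77*p + 1.49)^2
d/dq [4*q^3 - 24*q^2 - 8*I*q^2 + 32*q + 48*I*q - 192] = 12*q^2 + 16*q*(-3 - I) + 32 + 48*I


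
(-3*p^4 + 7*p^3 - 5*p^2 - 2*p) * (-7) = 21*p^4 - 49*p^3 + 35*p^2 + 14*p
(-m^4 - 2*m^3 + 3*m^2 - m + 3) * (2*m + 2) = -2*m^5 - 6*m^4 + 2*m^3 + 4*m^2 + 4*m + 6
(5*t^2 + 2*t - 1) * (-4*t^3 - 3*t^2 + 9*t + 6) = -20*t^5 - 23*t^4 + 43*t^3 + 51*t^2 + 3*t - 6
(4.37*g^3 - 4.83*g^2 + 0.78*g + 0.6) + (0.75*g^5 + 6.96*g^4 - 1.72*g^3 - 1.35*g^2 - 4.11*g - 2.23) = 0.75*g^5 + 6.96*g^4 + 2.65*g^3 - 6.18*g^2 - 3.33*g - 1.63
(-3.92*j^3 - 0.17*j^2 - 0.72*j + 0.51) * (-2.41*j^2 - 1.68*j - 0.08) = 9.4472*j^5 + 6.9953*j^4 + 2.3344*j^3 - 0.00590000000000002*j^2 - 0.7992*j - 0.0408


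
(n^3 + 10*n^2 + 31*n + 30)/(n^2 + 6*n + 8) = (n^2 + 8*n + 15)/(n + 4)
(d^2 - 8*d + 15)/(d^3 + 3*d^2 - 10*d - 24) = (d - 5)/(d^2 + 6*d + 8)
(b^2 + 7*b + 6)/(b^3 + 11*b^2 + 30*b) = (b + 1)/(b*(b + 5))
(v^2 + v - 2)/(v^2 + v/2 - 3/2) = 2*(v + 2)/(2*v + 3)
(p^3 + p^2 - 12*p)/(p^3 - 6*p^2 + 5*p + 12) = p*(p + 4)/(p^2 - 3*p - 4)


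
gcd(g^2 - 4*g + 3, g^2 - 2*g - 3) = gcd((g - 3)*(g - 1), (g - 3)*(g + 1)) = g - 3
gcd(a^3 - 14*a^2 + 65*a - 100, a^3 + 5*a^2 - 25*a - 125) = a - 5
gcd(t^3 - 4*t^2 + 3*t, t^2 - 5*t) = t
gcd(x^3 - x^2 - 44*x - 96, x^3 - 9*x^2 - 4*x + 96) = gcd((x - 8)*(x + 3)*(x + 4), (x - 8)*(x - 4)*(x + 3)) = x^2 - 5*x - 24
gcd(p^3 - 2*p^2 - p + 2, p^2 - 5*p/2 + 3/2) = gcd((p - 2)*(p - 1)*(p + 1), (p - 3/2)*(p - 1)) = p - 1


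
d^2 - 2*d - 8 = (d - 4)*(d + 2)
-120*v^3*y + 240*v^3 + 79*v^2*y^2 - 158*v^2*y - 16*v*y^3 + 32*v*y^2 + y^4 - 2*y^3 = (-8*v + y)*(-5*v + y)*(-3*v + y)*(y - 2)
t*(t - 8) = t^2 - 8*t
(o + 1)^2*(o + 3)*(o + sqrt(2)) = o^4 + sqrt(2)*o^3 + 5*o^3 + 7*o^2 + 5*sqrt(2)*o^2 + 3*o + 7*sqrt(2)*o + 3*sqrt(2)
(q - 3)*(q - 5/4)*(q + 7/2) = q^3 - 3*q^2/4 - 89*q/8 + 105/8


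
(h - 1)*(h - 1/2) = h^2 - 3*h/2 + 1/2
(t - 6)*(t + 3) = t^2 - 3*t - 18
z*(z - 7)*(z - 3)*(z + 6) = z^4 - 4*z^3 - 39*z^2 + 126*z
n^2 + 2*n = n*(n + 2)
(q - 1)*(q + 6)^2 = q^3 + 11*q^2 + 24*q - 36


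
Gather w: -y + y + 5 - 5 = 0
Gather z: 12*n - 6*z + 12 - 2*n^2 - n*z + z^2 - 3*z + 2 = -2*n^2 + 12*n + z^2 + z*(-n - 9) + 14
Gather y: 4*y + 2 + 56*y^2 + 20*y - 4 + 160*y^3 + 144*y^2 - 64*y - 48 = 160*y^3 + 200*y^2 - 40*y - 50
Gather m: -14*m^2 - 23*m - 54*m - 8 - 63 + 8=-14*m^2 - 77*m - 63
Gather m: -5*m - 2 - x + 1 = -5*m - x - 1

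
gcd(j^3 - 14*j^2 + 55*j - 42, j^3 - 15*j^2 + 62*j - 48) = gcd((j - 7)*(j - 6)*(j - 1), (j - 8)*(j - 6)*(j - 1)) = j^2 - 7*j + 6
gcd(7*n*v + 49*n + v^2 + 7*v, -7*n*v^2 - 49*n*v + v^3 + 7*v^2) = v + 7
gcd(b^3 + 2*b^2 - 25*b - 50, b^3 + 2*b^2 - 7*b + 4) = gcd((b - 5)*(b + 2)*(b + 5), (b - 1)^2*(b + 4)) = 1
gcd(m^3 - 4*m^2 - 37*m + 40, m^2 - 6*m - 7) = 1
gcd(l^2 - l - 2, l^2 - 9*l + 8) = 1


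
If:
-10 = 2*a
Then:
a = -5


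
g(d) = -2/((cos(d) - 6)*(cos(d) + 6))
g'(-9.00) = 0.00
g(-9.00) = 0.06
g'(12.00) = 0.00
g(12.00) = 0.06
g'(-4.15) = 0.00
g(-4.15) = 0.06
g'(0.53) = -0.00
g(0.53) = 0.06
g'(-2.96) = -0.00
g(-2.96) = 0.06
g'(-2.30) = -0.00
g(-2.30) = 0.06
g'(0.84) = -0.00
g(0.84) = 0.06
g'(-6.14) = -0.00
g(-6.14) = 0.06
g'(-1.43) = 0.00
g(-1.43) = 0.06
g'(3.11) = 0.00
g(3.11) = 0.06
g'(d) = -2*sin(d)/((cos(d) - 6)*(cos(d) + 6)^2) - 2*sin(d)/((cos(d) - 6)^2*(cos(d) + 6))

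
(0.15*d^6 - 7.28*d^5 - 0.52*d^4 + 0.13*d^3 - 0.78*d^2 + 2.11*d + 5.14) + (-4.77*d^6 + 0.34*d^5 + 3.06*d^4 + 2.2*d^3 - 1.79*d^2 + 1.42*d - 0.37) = -4.62*d^6 - 6.94*d^5 + 2.54*d^4 + 2.33*d^3 - 2.57*d^2 + 3.53*d + 4.77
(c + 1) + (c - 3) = 2*c - 2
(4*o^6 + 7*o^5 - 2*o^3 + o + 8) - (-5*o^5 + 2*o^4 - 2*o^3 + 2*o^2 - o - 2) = 4*o^6 + 12*o^5 - 2*o^4 - 2*o^2 + 2*o + 10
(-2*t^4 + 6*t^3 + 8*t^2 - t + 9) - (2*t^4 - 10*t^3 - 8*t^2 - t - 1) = -4*t^4 + 16*t^3 + 16*t^2 + 10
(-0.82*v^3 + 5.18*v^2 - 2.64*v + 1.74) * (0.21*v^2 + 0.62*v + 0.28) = -0.1722*v^5 + 0.5794*v^4 + 2.4276*v^3 + 0.179*v^2 + 0.3396*v + 0.4872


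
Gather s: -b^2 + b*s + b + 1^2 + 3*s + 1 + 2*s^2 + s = -b^2 + b + 2*s^2 + s*(b + 4) + 2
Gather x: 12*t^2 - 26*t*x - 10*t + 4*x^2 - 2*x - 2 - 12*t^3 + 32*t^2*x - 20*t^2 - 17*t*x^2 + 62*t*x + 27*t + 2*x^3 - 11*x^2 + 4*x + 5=-12*t^3 - 8*t^2 + 17*t + 2*x^3 + x^2*(-17*t - 7) + x*(32*t^2 + 36*t + 2) + 3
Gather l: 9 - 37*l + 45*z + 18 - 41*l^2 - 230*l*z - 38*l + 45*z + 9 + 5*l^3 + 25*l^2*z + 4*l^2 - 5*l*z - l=5*l^3 + l^2*(25*z - 37) + l*(-235*z - 76) + 90*z + 36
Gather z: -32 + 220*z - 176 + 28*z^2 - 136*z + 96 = 28*z^2 + 84*z - 112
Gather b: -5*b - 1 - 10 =-5*b - 11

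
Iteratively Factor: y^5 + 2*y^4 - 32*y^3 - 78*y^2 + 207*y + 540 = (y - 5)*(y^4 + 7*y^3 + 3*y^2 - 63*y - 108) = (y - 5)*(y + 3)*(y^3 + 4*y^2 - 9*y - 36) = (y - 5)*(y + 3)^2*(y^2 + y - 12) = (y - 5)*(y + 3)^2*(y + 4)*(y - 3)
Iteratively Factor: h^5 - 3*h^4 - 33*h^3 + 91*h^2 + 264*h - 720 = (h - 3)*(h^4 - 33*h^2 - 8*h + 240) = (h - 5)*(h - 3)*(h^3 + 5*h^2 - 8*h - 48) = (h - 5)*(h - 3)*(h + 4)*(h^2 + h - 12) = (h - 5)*(h - 3)*(h + 4)^2*(h - 3)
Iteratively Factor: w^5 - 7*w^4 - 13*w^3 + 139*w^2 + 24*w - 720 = (w + 3)*(w^4 - 10*w^3 + 17*w^2 + 88*w - 240) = (w - 4)*(w + 3)*(w^3 - 6*w^2 - 7*w + 60) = (w - 5)*(w - 4)*(w + 3)*(w^2 - w - 12) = (w - 5)*(w - 4)*(w + 3)^2*(w - 4)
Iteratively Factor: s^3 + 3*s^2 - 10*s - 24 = (s - 3)*(s^2 + 6*s + 8) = (s - 3)*(s + 4)*(s + 2)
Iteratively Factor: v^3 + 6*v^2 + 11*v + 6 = (v + 2)*(v^2 + 4*v + 3) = (v + 2)*(v + 3)*(v + 1)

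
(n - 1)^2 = n^2 - 2*n + 1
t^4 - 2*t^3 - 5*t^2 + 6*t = t*(t - 3)*(t - 1)*(t + 2)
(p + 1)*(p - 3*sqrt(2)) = p^2 - 3*sqrt(2)*p + p - 3*sqrt(2)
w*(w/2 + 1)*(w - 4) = w^3/2 - w^2 - 4*w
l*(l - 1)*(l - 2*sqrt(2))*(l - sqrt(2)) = l^4 - 3*sqrt(2)*l^3 - l^3 + 4*l^2 + 3*sqrt(2)*l^2 - 4*l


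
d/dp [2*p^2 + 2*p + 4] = 4*p + 2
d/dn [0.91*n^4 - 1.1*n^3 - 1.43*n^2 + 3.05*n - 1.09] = 3.64*n^3 - 3.3*n^2 - 2.86*n + 3.05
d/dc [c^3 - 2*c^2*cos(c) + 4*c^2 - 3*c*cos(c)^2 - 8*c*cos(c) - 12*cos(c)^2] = 2*c^2*sin(c) + 3*c^2 + 8*c*sin(c) + 3*c*sin(2*c) - 4*c*cos(c) + 8*c + 12*sin(2*c) - 3*cos(c)^2 - 8*cos(c)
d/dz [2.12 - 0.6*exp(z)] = -0.6*exp(z)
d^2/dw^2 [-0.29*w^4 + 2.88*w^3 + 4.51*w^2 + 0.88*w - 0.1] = -3.48*w^2 + 17.28*w + 9.02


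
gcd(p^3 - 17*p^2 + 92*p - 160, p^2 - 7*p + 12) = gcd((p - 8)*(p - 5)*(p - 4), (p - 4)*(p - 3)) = p - 4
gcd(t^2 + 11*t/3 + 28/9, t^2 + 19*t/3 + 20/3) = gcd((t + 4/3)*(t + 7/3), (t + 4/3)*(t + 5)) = t + 4/3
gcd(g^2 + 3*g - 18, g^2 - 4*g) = 1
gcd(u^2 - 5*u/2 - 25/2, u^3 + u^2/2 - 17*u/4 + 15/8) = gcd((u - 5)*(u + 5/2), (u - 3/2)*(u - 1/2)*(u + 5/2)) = u + 5/2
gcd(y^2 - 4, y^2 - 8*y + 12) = y - 2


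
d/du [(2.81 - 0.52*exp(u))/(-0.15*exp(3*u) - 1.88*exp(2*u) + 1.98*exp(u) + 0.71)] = (-0.156*exp(3*u) + 0.2869*exp(2*u) + 10.5656*exp(u) - 5.933)*exp(u)/(0.0225*exp(6*u) + 0.564*exp(5*u) + 2.9404*exp(4*u) - 7.6578*exp(3*u) + 1.2508*exp(2*u) + 2.8116*exp(u) + 0.5041)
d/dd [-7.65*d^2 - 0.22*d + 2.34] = -15.3*d - 0.22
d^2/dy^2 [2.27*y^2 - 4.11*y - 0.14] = 4.54000000000000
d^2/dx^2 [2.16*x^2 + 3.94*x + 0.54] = 4.32000000000000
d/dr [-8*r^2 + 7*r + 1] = 7 - 16*r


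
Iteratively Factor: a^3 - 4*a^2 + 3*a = (a - 3)*(a^2 - a) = a*(a - 3)*(a - 1)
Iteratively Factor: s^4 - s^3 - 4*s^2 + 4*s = (s + 2)*(s^3 - 3*s^2 + 2*s) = (s - 2)*(s + 2)*(s^2 - s) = s*(s - 2)*(s + 2)*(s - 1)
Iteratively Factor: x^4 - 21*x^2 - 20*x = (x)*(x^3 - 21*x - 20) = x*(x - 5)*(x^2 + 5*x + 4) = x*(x - 5)*(x + 4)*(x + 1)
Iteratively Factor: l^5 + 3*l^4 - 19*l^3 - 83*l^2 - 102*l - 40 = (l + 2)*(l^4 + l^3 - 21*l^2 - 41*l - 20) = (l + 1)*(l + 2)*(l^3 - 21*l - 20) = (l + 1)^2*(l + 2)*(l^2 - l - 20) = (l + 1)^2*(l + 2)*(l + 4)*(l - 5)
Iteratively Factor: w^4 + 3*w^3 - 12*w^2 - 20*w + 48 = (w - 2)*(w^3 + 5*w^2 - 2*w - 24) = (w - 2)*(w + 4)*(w^2 + w - 6) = (w - 2)*(w + 3)*(w + 4)*(w - 2)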